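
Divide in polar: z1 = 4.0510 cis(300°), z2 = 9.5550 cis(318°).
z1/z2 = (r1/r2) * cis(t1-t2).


r = 4.0510 / 9.5550 = 0.4240
theta = 300° - 318° = -18° = 342° (mod 360)

0.4240 cis(342°)


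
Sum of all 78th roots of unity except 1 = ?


With w = e^(2*pi*i/78), all 78 of the 78th roots of unity w^0 = 1, w, ..., w^(77) sum to 0: 1 + w + ... + w^(77) = (1 - w^78)/(1 - w) = 0 since w^78 = 1, w ≠ 1.
Removing the root 1: w + w^2 + ... + w^(77) = 0 - 1 = -1

Sum = -1


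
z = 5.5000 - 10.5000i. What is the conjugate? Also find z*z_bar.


z_bar = 5.5000 + 10.5000i
z*z_bar = 5.5^2 + (-10.5)^2 = 30.25 + 110.25 = 140.5

z_bar = 5.5000 + 10.5000i, z*z_bar = 140.5


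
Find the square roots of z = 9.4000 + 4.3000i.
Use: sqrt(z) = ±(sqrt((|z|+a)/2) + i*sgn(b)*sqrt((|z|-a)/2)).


|z| = sqrt(88.36+18.49) = 10.3368
sqrt((|z|+a)/2) = sqrt((10.3368+9.4)/2) = sqrt(9.8684) = 3.1414
sqrt((|z|-a)/2) = sqrt((10.3368-9.4)/2) = sqrt(0.4684) = 0.6844

±(3.1414 + 0.6844i) i.e. 3.1414 + 0.6844i and -3.1414 - 0.6844i


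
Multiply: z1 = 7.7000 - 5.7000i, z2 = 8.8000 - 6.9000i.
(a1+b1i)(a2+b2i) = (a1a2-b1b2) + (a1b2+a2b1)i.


Real = 7.7*8.8 - (-5.7)*(-6.9) = 67.76 - 39.33 = 28.43
Imag = 7.7*(-6.9) + 8.8*(-5.7) = -53.13 - (50.16) = -103.29

28.4300 - 103.2900i


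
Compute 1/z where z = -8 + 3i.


|z|^2 = 64+9 = 73
1/z = (-8 - 3i)/73

1/z = -0.1096 - 0.0411i


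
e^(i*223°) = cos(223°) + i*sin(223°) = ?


cos(223°) = -0.7314
sin(223°) = -0.6820

e^(i*223°) = -0.7314 - 0.6820i


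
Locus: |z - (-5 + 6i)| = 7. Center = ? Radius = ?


|z - z0| = r is a circle with center z0 and radius r.
Center = (-5, 6), radius = 7

Circle with center (-5, 6) and radius 7


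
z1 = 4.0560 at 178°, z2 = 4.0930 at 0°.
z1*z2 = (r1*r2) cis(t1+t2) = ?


r = 4.0560 * 4.0930 = 16.6012
theta = 178° + 0° = 178° = 178° (mod 360)

16.6012 cis(178°)


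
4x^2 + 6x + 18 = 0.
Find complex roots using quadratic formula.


disc = 6^2 - 4*4*18 = 36 - 288 = -252
sqrt(|disc|) = sqrt(252) = 15.8745
Real part = -6/(2*4) = -0.7500
Imag part = 15.8745/(2*4) = 1.9843

-0.7500 ± 1.9843i


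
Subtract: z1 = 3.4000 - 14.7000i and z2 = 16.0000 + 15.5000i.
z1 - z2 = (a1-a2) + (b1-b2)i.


Real: 3.4 - 16 = -12.6
Imag: -14.7 - 15.5 = -30.2

-12.6000 - 30.2000i


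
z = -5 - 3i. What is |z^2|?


|z| = sqrt(25+9) = sqrt(34) = 5.8310
|z^2| = |z|^2 = (sqrt(34))^2 = 34

|z^2| = 34


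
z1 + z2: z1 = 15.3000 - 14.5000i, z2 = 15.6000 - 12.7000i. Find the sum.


Real: 15.3 + 15.6 = 30.9
Imag: -14.5 - 12.7 = -27.2

30.9000 - 27.2000i


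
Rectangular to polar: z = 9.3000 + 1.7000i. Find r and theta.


r = sqrt(86.49+2.89) = sqrt(89.38) = 9.4541
theta = atan2(1.7, 9.3) = 10.3591 degrees

r = 9.4541, theta = 10.3591 degrees


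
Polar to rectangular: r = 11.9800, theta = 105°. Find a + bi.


a = 11.9800*cos(105°) = 11.9800*(-0.25882) = -3.1007
b = 11.9800*sin(105°) = 11.9800*0.96593 = 11.5718

-3.1007 + 11.5718i


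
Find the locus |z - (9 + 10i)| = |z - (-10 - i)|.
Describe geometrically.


Equal distances means the locus is the perpendicular bisector of z1 and z2.
Midpoint = ((9+(-10))/2, (10+(-1))/2) = (-0.5000, 4.5000)

Perpendicular bisector through (-0.5000, 4.5000)


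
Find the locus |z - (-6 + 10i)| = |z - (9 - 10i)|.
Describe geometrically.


Equal distances means the locus is the perpendicular bisector of z1 and z2.
Midpoint = ((-6+9)/2, (10+(-10))/2) = (1.5000, 0)

Perpendicular bisector through (1.5000, 0)


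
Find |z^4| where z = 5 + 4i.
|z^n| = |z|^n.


|z| = sqrt(25+16) = sqrt(41) = 6.4031
|z^4| = |z|^4 = (sqrt(41))^4 = 41^2 = 1681

|z^4| = 1681


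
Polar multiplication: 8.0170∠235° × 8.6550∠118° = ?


r = 8.0170 * 8.6550 = 69.3871
theta = 235° + 118° = 353° = 353° (mod 360)

69.3871 cis(353°)


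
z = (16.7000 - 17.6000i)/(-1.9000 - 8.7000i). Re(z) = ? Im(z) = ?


Multiply by conjugate: (16.7000 - 17.6000i)(-1.9000 + 8.7000i) / ((-1.9)^2 + (-8.7)^2)
Numerator real = 16.7*(-1.9) - (17.6)*(-8.7) = 121.39
Numerator imag = -17.6*(-1.9) - 16.7*(-8.7) = 178.73
Denominator = 79.3
Re(z) = 121.39/79.3 = 1.5308
Im(z) = 178.73/79.3 = 2.2538

Re(z) = 1.5308, Im(z) = 2.2538


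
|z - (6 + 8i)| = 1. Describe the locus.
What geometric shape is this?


|z - z0| = r is a circle with center z0 and radius r.
Center = (6, 8), radius = 1

Circle with center (6, 8) and radius 1


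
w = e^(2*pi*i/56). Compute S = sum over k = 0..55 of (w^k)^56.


The roots are w_k = w^k with w = e^(2*pi*i/56), and (w^k)^56 = (w^56)^k.
So S = 1 + u + u^2 + ... + u^(55) with u = w^56.
56 = 1*56 + 0, so 56 is a multiple of 56 and u = (w^56)^1 = 1.
Every one of the 56 terms equals 1: S = 56

S = 56


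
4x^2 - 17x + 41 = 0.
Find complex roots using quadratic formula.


disc = (-17)^2 - 4*4*41 = 289 - 656 = -367
sqrt(|disc|) = sqrt(367) = 19.1572
Real part = 17/(2*4) = 2.1250
Imag part = 19.1572/(2*4) = 2.3947

2.1250 ± 2.3947i


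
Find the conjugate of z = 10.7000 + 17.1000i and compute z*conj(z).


z_bar = 10.7000 - 17.1000i
z*z_bar = 10.7^2 + 17.1^2 = 114.49 + 292.41 = 406.9

z_bar = 10.7000 - 17.1000i, z*z_bar = 406.9


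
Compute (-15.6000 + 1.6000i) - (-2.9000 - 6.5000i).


Real: -15.6 + 2.9 = -12.7
Imag: 1.6 + 6.5 = 8.1

-12.7000 + 8.1000i


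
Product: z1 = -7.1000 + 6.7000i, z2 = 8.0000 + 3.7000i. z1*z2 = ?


Real = -7.1*8 - 6.7*3.7 = -56.8 - 24.79 = -81.59
Imag = -7.1*3.7 + 8*6.7 = -26.27 + 53.6 = 27.33

-81.5900 + 27.3300i


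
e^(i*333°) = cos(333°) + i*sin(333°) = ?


cos(333°) = 0.8910
sin(333°) = -0.4540

e^(i*333°) = 0.8910 - 0.4540i


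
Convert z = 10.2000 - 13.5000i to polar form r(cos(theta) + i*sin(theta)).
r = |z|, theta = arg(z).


r = sqrt(104.04+182.25) = sqrt(286.29) = 16.9201
theta = atan2(-13.5, 10.2) = -52.9269 degrees

r = 16.9201, theta = -52.9269 degrees


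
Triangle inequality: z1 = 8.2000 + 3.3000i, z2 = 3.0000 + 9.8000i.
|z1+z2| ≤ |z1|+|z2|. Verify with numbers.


|z1| = sqrt(8.2^2 + 3.3^2) = sqrt(78.13) = 8.8391
|z2| = sqrt(3^2 + 9.8^2) = sqrt(105.04) = 10.2489
z1+z2 = 11.2000 + 13.1000i
|z1+z2| = sqrt(297.05) = 17.2351
|z1|+|z2| = 8.8391 + 10.2489 = 19.0880

|z1+z2| = 17.2351 ≤ |z1|+|z2| = 19.0880 (verified)


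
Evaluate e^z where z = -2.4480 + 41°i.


e^-2.4480 = 0.0865
cos(41°) = 0.7547
sin(41°) = 0.65606
Real = 0.0865*0.7547 = 0.0653
Imag = 0.0865*0.65606 = 0.0567

0.0653 + 0.0567i


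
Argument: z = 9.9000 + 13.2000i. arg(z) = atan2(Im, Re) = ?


Re = 9.9, Im = 13.2
arg = atan2(13.2, 9.9) = 53.1301 degrees

arg(z) = 53.1301 degrees


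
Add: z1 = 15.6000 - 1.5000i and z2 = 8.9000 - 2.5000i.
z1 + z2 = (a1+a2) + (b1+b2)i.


Real: 15.6 + 8.9 = 24.5
Imag: -1.5 - 2.5 = -4

24.5000 - 4.0000i


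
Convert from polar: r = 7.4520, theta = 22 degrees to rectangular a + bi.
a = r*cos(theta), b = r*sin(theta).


a = 7.4520*cos(22°) = 7.4520*0.927184 = 6.9094
b = 7.4520*sin(22°) = 7.4520*0.37461 = 2.7916

6.9094 + 2.7916i


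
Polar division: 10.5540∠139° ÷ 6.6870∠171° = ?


r = 10.5540 / 6.6870 = 1.5783
theta = 139° - 171° = -32° = 328° (mod 360)

1.5783 cis(328°)


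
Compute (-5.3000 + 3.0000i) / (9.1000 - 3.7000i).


Conjugate of z2 = 9.1000 + 3.7000i
Numerator: (-5.3000 + 3.0000i)(9.1000 + 3.7000i) = -59.3300 + 7.6900i
Denominator: 9.1^2 + (-3.7)^2 = 96.5
Result = (-59.3300 + 7.6900i)/96.5

-0.6148 + 0.0797i


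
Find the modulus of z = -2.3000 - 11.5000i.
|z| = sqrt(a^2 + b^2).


|z| = sqrt((-2.3)^2 + (-11.5)^2) = sqrt(5.29 + 132.25) = sqrt(137.54) = 11.7277

|z| = 11.7277


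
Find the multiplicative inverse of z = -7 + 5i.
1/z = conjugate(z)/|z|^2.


|z|^2 = 49+25 = 74
1/z = (-7 - 5i)/74

1/z = -0.0946 - 0.0676i


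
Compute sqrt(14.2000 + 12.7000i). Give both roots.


|z| = sqrt(201.64+161.29) = 19.0507
sqrt((|z|+a)/2) = sqrt((19.0507+14.2)/2) = sqrt(16.6254) = 4.0774
sqrt((|z|-a)/2) = sqrt((19.0507-14.2)/2) = sqrt(2.4254) = 1.5574

±(4.0774 + 1.5574i) i.e. 4.0774 + 1.5574i and -4.0774 - 1.5574i


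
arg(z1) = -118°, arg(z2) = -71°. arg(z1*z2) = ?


arg(z1*z2) = -118° - 71° = -189°
Normalized to (-180°, 180°]: 171°

171°


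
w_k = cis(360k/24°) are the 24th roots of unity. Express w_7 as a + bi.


Angle = 360*7/24 = 105°
a = cos(105°) = -0.2588
b = sin(105°) = 0.9659

-0.2588 + 0.9659i


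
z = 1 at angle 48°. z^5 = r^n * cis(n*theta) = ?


r^5 = 1^5 = 1
n*theta = 5*48° = 240° = 240° (mod 360)
a = 1*cos(240°) = -0.5000
b = 1*sin(240°) = -0.8660

1 cis(240°) = -0.5000 - 0.8660i


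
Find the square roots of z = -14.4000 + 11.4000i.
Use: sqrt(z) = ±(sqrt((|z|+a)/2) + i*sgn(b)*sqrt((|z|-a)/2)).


|z| = sqrt(207.36+129.96) = 18.3663
sqrt((|z|+a)/2) = sqrt((18.3663+(-14.4))/2) = sqrt(1.9831) = 1.4082
sqrt((|z|-a)/2) = sqrt((18.3663-(-14.4))/2) = sqrt(16.3831) = 4.0476

±(1.4082 + 4.0476i) i.e. 1.4082 + 4.0476i and -1.4082 - 4.0476i


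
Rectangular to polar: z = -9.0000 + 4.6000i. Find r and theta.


r = sqrt(81+21.16) = sqrt(102.16) = 10.1074
theta = atan2(4.6, -9) = 152.9279 degrees

r = 10.1074, theta = 152.9279 degrees


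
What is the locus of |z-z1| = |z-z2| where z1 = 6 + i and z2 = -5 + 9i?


Equal distances means the locus is the perpendicular bisector of z1 and z2.
Midpoint = ((6+(-5))/2, (1+9)/2) = (0.5000, 5.0000)

Perpendicular bisector through (0.5000, 5.0000)


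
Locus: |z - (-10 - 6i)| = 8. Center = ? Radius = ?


|z - z0| = r is a circle with center z0 and radius r.
Center = (-10, -6), radius = 8

Circle with center (-10, -6) and radius 8


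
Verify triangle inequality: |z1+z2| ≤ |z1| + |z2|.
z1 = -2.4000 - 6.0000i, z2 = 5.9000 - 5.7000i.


|z1| = sqrt((-2.4)^2 + (-6)^2) = sqrt(41.76) = 6.4622
|z2| = sqrt(5.9^2 + (-5.7)^2) = sqrt(67.3) = 8.2037
z1+z2 = 3.5000 - 11.7000i
|z1+z2| = sqrt(149.14) = 12.2123
|z1|+|z2| = 6.4622 + 8.2037 = 14.6659

|z1+z2| = 12.2123 ≤ |z1|+|z2| = 14.6659 (verified)


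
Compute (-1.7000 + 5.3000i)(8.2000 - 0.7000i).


Real = -1.7*8.2 - 5.3*(-0.7) = -13.94 - (-3.71) = -10.23
Imag = -1.7*(-0.7) + 8.2*5.3 = 1.19 + 43.46 = 44.65

-10.2300 + 44.6500i


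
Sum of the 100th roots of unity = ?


The sum of all 100th roots of unity is 0.
Geometric series: (1 - w^100)/(1 - w) = (1-1)/(1-w) = 0 since w^100 = 1, w ≠ 1.
Alternatively: coefficient of z^99 in z^100 - 1 is 0.

0


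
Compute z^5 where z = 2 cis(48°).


r^5 = 2^5 = 32
n*theta = 5*48° = 240° = 240° (mod 360)
a = 32*cos(240°) = -16.0000
b = 32*sin(240°) = -27.7128

32 cis(240°) = -16.0000 - 27.7128i


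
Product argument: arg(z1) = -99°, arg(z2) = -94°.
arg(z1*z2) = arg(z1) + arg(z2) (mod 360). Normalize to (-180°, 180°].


arg(z1*z2) = -99° - 94° = -193°
Normalized to (-180°, 180°]: 167°

167°


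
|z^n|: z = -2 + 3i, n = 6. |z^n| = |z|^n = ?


|z| = sqrt(4+9) = sqrt(13) = 3.6056
|z^6| = |z|^6 = (sqrt(13))^6 = 13^3 = 2197

|z^6| = 2197


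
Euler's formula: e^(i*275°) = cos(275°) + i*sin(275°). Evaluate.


cos(275°) = 0.0872
sin(275°) = -0.9962

e^(i*275°) = 0.0872 - 0.9962i


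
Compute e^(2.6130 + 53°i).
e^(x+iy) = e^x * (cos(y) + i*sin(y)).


e^2.6130 = 13.6399
cos(53°) = 0.601815
sin(53°) = 0.798636
Real = 13.6399*0.601815 = 8.2087
Imag = 13.6399*0.798636 = 10.8933

8.2087 + 10.8933i


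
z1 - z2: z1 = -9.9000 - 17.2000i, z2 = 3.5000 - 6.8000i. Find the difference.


Real: -9.9 - 3.5 = -13.4
Imag: -17.2 + 6.8 = -10.4

-13.4000 - 10.4000i


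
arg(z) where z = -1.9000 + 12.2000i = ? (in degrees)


Re = -1.9, Im = 12.2
arg = atan2(12.2, -1.9) = 98.8520 degrees

arg(z) = 98.8520 degrees


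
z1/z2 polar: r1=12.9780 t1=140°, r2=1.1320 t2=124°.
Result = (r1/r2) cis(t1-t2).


r = 12.9780 / 1.1320 = 11.4647
theta = 140° - 124° = 16° = 16° (mod 360)

11.4647 cis(16°)


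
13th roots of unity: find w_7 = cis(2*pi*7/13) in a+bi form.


Angle = 360*7/13 = 193.8462°
a = cos(193.8462°) = -0.9709
b = sin(193.8462°) = -0.2393

-0.9709 - 0.2393i


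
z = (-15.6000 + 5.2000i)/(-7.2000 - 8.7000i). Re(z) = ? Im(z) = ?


Multiply by conjugate: (-15.6000 + 5.2000i)(-7.2000 + 8.7000i) / ((-7.2)^2 + (-8.7)^2)
Numerator real = -15.6*(-7.2) + 5.2*(-8.7) = 67.08
Numerator imag = 5.2*(-7.2) - (-15.6)*(-8.7) = -173.16
Denominator = 127.53
Re(z) = 67.08/127.53 = 0.5260
Im(z) = -173.16/127.53 = -1.3578

Re(z) = 0.5260, Im(z) = -1.3578


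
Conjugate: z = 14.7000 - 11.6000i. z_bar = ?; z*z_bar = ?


z_bar = 14.7000 + 11.6000i
z*z_bar = 14.7^2 + (-11.6)^2 = 216.09 + 134.56 = 350.65

z_bar = 14.7000 + 11.6000i, z*z_bar = 350.65


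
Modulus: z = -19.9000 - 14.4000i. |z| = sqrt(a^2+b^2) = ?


|z| = sqrt((-19.9)^2 + (-14.4)^2) = sqrt(396.01 + 207.36) = sqrt(603.37) = 24.5636

|z| = 24.5636


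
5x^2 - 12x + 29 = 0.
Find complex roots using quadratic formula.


disc = (-12)^2 - 4*5*29 = 144 - 580 = -436
sqrt(|disc|) = sqrt(436) = 20.8806
Real part = 12/(2*5) = 1.2000
Imag part = 20.8806/(2*5) = 2.0881

1.2000 ± 2.0881i


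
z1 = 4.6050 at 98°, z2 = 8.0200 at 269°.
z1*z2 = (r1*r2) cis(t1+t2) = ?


r = 4.6050 * 8.0200 = 36.9321
theta = 98° + 269° = 367° = 7° (mod 360)

36.9321 cis(7°)


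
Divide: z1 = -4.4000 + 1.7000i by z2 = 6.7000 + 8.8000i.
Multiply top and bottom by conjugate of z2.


Conjugate of z2 = 6.7000 - 8.8000i
Numerator: (-4.4000 + 1.7000i)(6.7000 - 8.8000i) = -14.5200 + 50.1100i
Denominator: 6.7^2 + 8.8^2 = 122.33
Result = (-14.5200 + 50.1100i)/122.33

-0.1187 + 0.4096i


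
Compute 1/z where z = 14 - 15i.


|z|^2 = 196+225 = 421
1/z = (14 + 15i)/421

1/z = 0.0333 + 0.0356i


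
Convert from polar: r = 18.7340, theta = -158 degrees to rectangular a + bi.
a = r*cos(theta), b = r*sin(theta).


a = 18.7340*cos(-158°) = 18.7340*(-0.927184) = -17.3699
b = 18.7340*sin(-158°) = 18.7340*(-0.37461) = -7.0179

-17.3699 - 7.0179i


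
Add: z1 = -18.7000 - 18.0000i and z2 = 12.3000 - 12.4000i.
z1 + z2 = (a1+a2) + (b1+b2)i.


Real: -18.7 + 12.3 = -6.4
Imag: -18 - 12.4 = -30.4

-6.4000 - 30.4000i


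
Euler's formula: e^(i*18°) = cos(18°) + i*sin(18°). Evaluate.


cos(18°) = 0.9511
sin(18°) = 0.3090

e^(i*18°) = 0.9511 + 0.3090i


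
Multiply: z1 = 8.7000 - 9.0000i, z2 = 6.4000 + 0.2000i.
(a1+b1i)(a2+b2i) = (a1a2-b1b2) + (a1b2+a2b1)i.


Real = 8.7*6.4 - (-9)*0.2 = 55.68 - (-1.8) = 57.48
Imag = 8.7*0.2 + 6.4*(-9) = 1.74 - (57.6) = -55.86

57.4800 - 55.8600i


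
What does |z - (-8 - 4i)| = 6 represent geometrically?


|z - z0| = r is a circle with center z0 and radius r.
Center = (-8, -4), radius = 6

Circle with center (-8, -4) and radius 6


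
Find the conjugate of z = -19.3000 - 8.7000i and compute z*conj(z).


z_bar = -19.3000 + 8.7000i
z*z_bar = (-19.3)^2 + (-8.7)^2 = 372.49 + 75.69 = 448.18

z_bar = -19.3000 + 8.7000i, z*z_bar = 448.18


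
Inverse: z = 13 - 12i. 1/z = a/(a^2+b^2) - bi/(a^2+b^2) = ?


|z|^2 = 169+144 = 313
1/z = (13 + 12i)/313

1/z = 0.0415 + 0.0383i


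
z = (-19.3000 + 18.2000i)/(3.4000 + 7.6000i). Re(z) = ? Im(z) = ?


Multiply by conjugate: (-19.3000 + 18.2000i)(3.4000 - 7.6000i) / (3.4^2 + 7.6^2)
Numerator real = -19.3*3.4 + 18.2*7.6 = 72.7
Numerator imag = 18.2*3.4 - (-19.3)*7.6 = 208.56
Denominator = 69.32
Re(z) = 72.7/69.32 = 1.0488
Im(z) = 208.56/69.32 = 3.0087

Re(z) = 1.0488, Im(z) = 3.0087


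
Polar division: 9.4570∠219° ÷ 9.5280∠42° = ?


r = 9.4570 / 9.5280 = 0.9925
theta = 219° - 42° = 177° = 177° (mod 360)

0.9925 cis(177°)


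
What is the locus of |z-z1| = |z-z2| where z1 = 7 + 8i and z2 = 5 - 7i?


Equal distances means the locus is the perpendicular bisector of z1 and z2.
Midpoint = ((7+5)/2, (8+(-7))/2) = (6.0000, 0.5000)

Perpendicular bisector through (6.0000, 0.5000)


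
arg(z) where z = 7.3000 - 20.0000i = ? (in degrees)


Re = 7.3, Im = -20
arg = atan2(-20, 7.3) = -69.9479 degrees

arg(z) = -69.9479 degrees


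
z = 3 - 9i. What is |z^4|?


|z| = sqrt(9+81) = sqrt(90) = 9.4868
|z^4| = |z|^4 = (sqrt(90))^4 = 90^2 = 8100

|z^4| = 8100


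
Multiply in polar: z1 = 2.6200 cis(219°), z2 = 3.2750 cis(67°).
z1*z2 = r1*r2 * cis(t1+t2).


r = 2.6200 * 3.2750 = 8.5805
theta = 219° + 67° = 286° = 286° (mod 360)

8.5805 cis(286°)


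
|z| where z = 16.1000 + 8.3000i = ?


|z| = sqrt(16.1^2 + 8.3^2) = sqrt(259.21 + 68.89) = sqrt(328.1) = 18.1135

|z| = 18.1135


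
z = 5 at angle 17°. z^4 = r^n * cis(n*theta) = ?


r^4 = 5^4 = 625
n*theta = 4*17° = 68° = 68° (mod 360)
a = 625*cos(68°) = 234.1291
b = 625*sin(68°) = 579.4899

625 cis(68°) = 234.1291 + 579.4899i


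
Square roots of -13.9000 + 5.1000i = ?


|z| = sqrt(193.21+26.01) = 14.8061
sqrt((|z|+a)/2) = sqrt((14.8061+(-13.9))/2) = sqrt(0.4530) = 0.6731
sqrt((|z|-a)/2) = sqrt((14.8061-(-13.9))/2) = sqrt(14.3530) = 3.7885

±(0.6731 + 3.7885i) i.e. 0.6731 + 3.7885i and -0.6731 - 3.7885i


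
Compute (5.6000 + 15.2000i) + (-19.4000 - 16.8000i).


Real: 5.6 - 19.4 = -13.8
Imag: 15.2 - 16.8 = -1.6

-13.8000 - 1.6000i


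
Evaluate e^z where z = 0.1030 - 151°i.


e^0.1030 = 1.1085
cos(-151°) = -0.8746
sin(-151°) = -0.4848
Real = 1.1085*(-0.8746) = -0.9695
Imag = 1.1085*(-0.4848) = -0.5374

-0.9695 - 0.5374i


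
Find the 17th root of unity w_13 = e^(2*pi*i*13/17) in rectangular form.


Angle = 360*13/17 = 275.2941°
a = cos(275.2941°) = 0.0923
b = sin(275.2941°) = -0.9957

0.0923 - 0.9957i


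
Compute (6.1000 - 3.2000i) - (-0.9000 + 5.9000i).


Real: 6.1 + 0.9 = 7
Imag: -3.2 - 5.9 = -9.1

7.0000 - 9.1000i


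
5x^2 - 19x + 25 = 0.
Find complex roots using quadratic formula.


disc = (-19)^2 - 4*5*25 = 361 - 500 = -139
sqrt(|disc|) = sqrt(139) = 11.7898
Real part = 19/(2*5) = 1.9000
Imag part = 11.7898/(2*5) = 1.1790

1.9000 ± 1.1790i


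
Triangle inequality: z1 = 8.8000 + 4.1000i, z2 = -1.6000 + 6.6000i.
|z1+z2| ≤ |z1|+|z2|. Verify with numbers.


|z1| = sqrt(8.8^2 + 4.1^2) = sqrt(94.25) = 9.7082
|z2| = sqrt((-1.6)^2 + 6.6^2) = sqrt(46.12) = 6.7912
z1+z2 = 7.2000 + 10.7000i
|z1+z2| = sqrt(166.33) = 12.8969
|z1|+|z2| = 9.7082 + 6.7912 = 16.4994

|z1+z2| = 12.8969 ≤ |z1|+|z2| = 16.4994 (verified)


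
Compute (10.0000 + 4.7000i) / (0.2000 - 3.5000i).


Conjugate of z2 = 0.2000 + 3.5000i
Numerator: (10.0000 + 4.7000i)(0.2000 + 3.5000i) = -14.4500 + 35.9400i
Denominator: 0.2^2 + (-3.5)^2 = 12.29
Result = (-14.4500 + 35.9400i)/12.29

-1.1758 + 2.9243i


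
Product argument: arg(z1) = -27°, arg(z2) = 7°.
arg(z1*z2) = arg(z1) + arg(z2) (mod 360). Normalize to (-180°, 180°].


arg(z1*z2) = -27° + 7° = -20°
Normalized to (-180°, 180°]: -20°

-20°


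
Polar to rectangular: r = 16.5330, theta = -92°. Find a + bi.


a = 16.5330*cos(-92°) = 16.5330*(-0.0349) = -0.5770
b = 16.5330*sin(-92°) = 16.5330*(-0.99939) = -16.5229

-0.5770 - 16.5229i


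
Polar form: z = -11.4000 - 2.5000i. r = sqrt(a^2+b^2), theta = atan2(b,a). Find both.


r = sqrt(129.96+6.25) = sqrt(136.21) = 11.6709
theta = atan2(-2.5, -11.4) = -167.6309 degrees

r = 11.6709, theta = -167.6309 degrees


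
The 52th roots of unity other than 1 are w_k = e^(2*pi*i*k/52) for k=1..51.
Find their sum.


With w = e^(2*pi*i/52), all 52 of the 52th roots of unity w^0 = 1, w, ..., w^(51) sum to 0: 1 + w + ... + w^(51) = (1 - w^52)/(1 - w) = 0 since w^52 = 1, w ≠ 1.
Removing the root 1: w + w^2 + ... + w^(51) = 0 - 1 = -1

Sum = -1


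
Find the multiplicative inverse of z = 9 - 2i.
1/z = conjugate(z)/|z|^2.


|z|^2 = 81+4 = 85
1/z = (9 + 2i)/85

1/z = 0.1059 + 0.0235i


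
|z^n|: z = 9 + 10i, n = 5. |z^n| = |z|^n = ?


|z| = sqrt(81+100) = sqrt(181) = 13.4536
|z^5| = |z|^5 = (sqrt(181))^5 = 181^2 * sqrt(181) = 32761*sqrt(181)

|z^5| = 32761*sqrt(181) ≈ 440754.1774


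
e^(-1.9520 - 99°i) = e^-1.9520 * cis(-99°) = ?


e^-1.9520 = 0.14199
cos(-99°) = -0.1564
sin(-99°) = -0.9877
Real = 0.14199*(-0.1564) = -0.0222
Imag = 0.14199*(-0.9877) = -0.1402

-0.0222 - 0.1402i


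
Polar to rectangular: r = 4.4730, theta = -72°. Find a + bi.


a = 4.4730*cos(-72°) = 4.4730*0.309 = 1.3822
b = 4.4730*sin(-72°) = 4.4730*(-0.95106) = -4.2541

1.3822 - 4.2541i


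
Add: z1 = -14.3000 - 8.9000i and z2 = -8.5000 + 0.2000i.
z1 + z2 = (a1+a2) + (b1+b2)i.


Real: -14.3 - 8.5 = -22.8
Imag: -8.9 + 0.2 = -8.7

-22.8000 - 8.7000i


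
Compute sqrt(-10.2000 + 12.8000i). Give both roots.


|z| = sqrt(104.04+163.84) = 16.3670
sqrt((|z|+a)/2) = sqrt((16.3670+(-10.2))/2) = sqrt(3.0835) = 1.7560
sqrt((|z|-a)/2) = sqrt((16.3670-(-10.2))/2) = sqrt(13.2835) = 3.6447

±(1.7560 + 3.6447i) i.e. 1.7560 + 3.6447i and -1.7560 - 3.6447i


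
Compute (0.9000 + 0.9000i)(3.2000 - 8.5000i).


Real = 0.9*3.2 - 0.9*(-8.5) = 2.88 - (-7.65) = 10.53
Imag = 0.9*(-8.5) + 3.2*0.9 = -7.65 + 2.88 = -4.77

10.5300 - 4.7700i


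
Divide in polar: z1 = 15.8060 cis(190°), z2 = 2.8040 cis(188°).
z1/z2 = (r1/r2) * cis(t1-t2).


r = 15.8060 / 2.8040 = 5.6369
theta = 190° - 188° = 2° = 2° (mod 360)

5.6369 cis(2°)


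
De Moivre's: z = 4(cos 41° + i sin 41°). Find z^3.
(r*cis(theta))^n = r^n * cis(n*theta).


r^3 = 4^3 = 64
n*theta = 3*41° = 123° = 123° (mod 360)
a = 64*cos(123°) = -34.8569
b = 64*sin(123°) = 53.6749

64 cis(123°) = -34.8569 + 53.6749i


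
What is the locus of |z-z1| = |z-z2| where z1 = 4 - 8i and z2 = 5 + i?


Equal distances means the locus is the perpendicular bisector of z1 and z2.
Midpoint = ((4+5)/2, (-8+1)/2) = (4.5000, -3.5000)

Perpendicular bisector through (4.5000, -3.5000)


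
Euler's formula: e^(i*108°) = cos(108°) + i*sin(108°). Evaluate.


cos(108°) = -0.3090
sin(108°) = 0.9511

e^(i*108°) = -0.3090 + 0.9511i


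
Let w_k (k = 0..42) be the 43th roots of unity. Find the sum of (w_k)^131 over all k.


The roots are w_k = w^k with w = e^(2*pi*i/43), and (w^k)^131 = (w^131)^k.
So S = 1 + u + u^2 + ... + u^(42) with u = w^131.
131 = 3*43 + 2, so 131 is not a multiple of 43: u = (w^43)^3 * w^2 = w^2 ≠ 1 (w is a primitive 43th root), while u^43 = (w^43)^131 = 1.
Geometric series: S = (1 - u^43)/(1 - u) = (1 - 1)/(1 - u) = 0

S = 0


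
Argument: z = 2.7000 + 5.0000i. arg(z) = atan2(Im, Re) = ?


Re = 2.7, Im = 5
arg = atan2(5, 2.7) = 61.6310 degrees

arg(z) = 61.6310 degrees


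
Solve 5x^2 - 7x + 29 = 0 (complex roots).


disc = (-7)^2 - 4*5*29 = 49 - 580 = -531
sqrt(|disc|) = sqrt(531) = 23.0434
Real part = 7/(2*5) = 0.7000
Imag part = 23.0434/(2*5) = 2.3043

0.7000 ± 2.3043i


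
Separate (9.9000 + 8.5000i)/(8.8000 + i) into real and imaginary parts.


Multiply by conjugate: (9.9000 + 8.5000i)(8.8000 - i) / (8.8^2 + 1^2)
Numerator real = 9.9*8.8 + 8.5*1 = 95.62
Numerator imag = 8.5*8.8 - 9.9*1 = 64.9
Denominator = 78.44
Re(z) = 95.62/78.44 = 1.2190
Im(z) = 64.9/78.44 = 0.8274

Re(z) = 1.2190, Im(z) = 0.8274


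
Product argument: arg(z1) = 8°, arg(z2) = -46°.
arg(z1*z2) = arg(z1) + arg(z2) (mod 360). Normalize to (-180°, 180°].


arg(z1*z2) = 8° - 46° = -38°
Normalized to (-180°, 180°]: -38°

-38°


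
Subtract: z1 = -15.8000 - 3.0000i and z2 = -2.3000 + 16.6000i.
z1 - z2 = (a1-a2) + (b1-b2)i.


Real: -15.8 + 2.3 = -13.5
Imag: -3 - 16.6 = -19.6

-13.5000 - 19.6000i


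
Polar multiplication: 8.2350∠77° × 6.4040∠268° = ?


r = 8.2350 * 6.4040 = 52.7369
theta = 77° + 268° = 345° = 345° (mod 360)

52.7369 cis(345°)


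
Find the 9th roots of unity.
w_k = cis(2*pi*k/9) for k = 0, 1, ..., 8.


The 9th roots of unity are cis(360k/9°) for k=0..8
Angle step = 360/9 = 40°
Primitive root: cis(40°)
Primitive root = 0.7660 + 0.6428i

9 roots at angles: 0°, 40°, 80°, 120°, 160°, 200°, 240°, 280°, 320°


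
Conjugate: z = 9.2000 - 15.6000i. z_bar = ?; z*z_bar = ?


z_bar = 9.2000 + 15.6000i
z*z_bar = 9.2^2 + (-15.6)^2 = 84.64 + 243.36 = 328

z_bar = 9.2000 + 15.6000i, z*z_bar = 328


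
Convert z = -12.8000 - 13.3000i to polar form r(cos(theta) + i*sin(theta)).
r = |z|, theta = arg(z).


r = sqrt(163.84+176.89) = sqrt(340.73) = 18.4589
theta = atan2(-13.3, -12.8) = -133.9025 degrees

r = 18.4589, theta = -133.9025 degrees


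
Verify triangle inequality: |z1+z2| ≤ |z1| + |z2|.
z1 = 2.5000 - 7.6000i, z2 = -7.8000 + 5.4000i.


|z1| = sqrt(2.5^2 + (-7.6)^2) = sqrt(64.01) = 8.0006
|z2| = sqrt((-7.8)^2 + 5.4^2) = sqrt(90) = 9.4868
z1+z2 = -5.3000 - 2.2000i
|z1+z2| = sqrt(32.93) = 5.7385
|z1|+|z2| = 8.0006 + 9.4868 = 17.4874

|z1+z2| = 5.7385 ≤ |z1|+|z2| = 17.4874 (verified)


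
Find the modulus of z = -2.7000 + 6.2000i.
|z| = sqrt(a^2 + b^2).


|z| = sqrt((-2.7)^2 + 6.2^2) = sqrt(7.29 + 38.44) = sqrt(45.73) = 6.7624

|z| = 6.7624


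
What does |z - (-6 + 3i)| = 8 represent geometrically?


|z - z0| = r is a circle with center z0 and radius r.
Center = (-6, 3), radius = 8

Circle with center (-6, 3) and radius 8


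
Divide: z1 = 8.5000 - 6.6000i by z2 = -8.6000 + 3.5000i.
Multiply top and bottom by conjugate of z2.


Conjugate of z2 = -8.6000 - 3.5000i
Numerator: (8.5000 - 6.6000i)(-8.6000 - 3.5000i) = -96.2000 + 27.0100i
Denominator: (-8.6)^2 + 3.5^2 = 86.21
Result = (-96.2000 + 27.0100i)/86.21

-1.1159 + 0.3133i


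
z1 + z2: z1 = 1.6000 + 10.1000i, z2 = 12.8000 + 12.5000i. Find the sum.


Real: 1.6 + 12.8 = 14.4
Imag: 10.1 + 12.5 = 22.6

14.4000 + 22.6000i


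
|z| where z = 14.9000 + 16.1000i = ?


|z| = sqrt(14.9^2 + 16.1^2) = sqrt(222.01 + 259.21) = sqrt(481.22) = 21.9367

|z| = 21.9367


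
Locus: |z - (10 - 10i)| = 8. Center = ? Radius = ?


|z - z0| = r is a circle with center z0 and radius r.
Center = (10, -10), radius = 8

Circle with center (10, -10) and radius 8


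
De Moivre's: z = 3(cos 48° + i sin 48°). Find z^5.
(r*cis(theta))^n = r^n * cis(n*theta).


r^5 = 3^5 = 243
n*theta = 5*48° = 240° = 240° (mod 360)
a = 243*cos(240°) = -121.5000
b = 243*sin(240°) = -210.4442

243 cis(240°) = -121.5000 - 210.4442i


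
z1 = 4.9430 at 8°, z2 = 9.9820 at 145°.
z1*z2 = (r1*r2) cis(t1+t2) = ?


r = 4.9430 * 9.9820 = 49.3410
theta = 8° + 145° = 153° = 153° (mod 360)

49.3410 cis(153°)


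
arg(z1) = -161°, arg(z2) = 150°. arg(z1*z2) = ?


arg(z1*z2) = -161° + 150° = -11°
Normalized to (-180°, 180°]: -11°

-11°


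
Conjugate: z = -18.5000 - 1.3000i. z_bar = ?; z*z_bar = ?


z_bar = -18.5000 + 1.3000i
z*z_bar = (-18.5)^2 + (-1.3)^2 = 342.25 + 1.69 = 343.94

z_bar = -18.5000 + 1.3000i, z*z_bar = 343.94


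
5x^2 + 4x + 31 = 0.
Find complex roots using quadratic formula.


disc = 4^2 - 4*5*31 = 16 - 620 = -604
sqrt(|disc|) = sqrt(604) = 24.5764
Real part = -4/(2*5) = -0.4000
Imag part = 24.5764/(2*5) = 2.4576

-0.4000 ± 2.4576i


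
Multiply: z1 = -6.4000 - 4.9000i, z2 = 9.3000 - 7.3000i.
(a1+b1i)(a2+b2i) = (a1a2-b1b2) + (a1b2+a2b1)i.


Real = -6.4*9.3 - (-4.9)*(-7.3) = -59.52 - 35.77 = -95.29
Imag = -6.4*(-7.3) + 9.3*(-4.9) = 46.72 - (45.57) = 1.15

-95.2900 + 1.1500i


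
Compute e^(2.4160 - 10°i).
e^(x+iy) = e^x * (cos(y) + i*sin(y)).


e^2.4160 = 11.2010
cos(-10°) = 0.984808
sin(-10°) = -0.173648
Real = 11.2010*0.984808 = 11.0308
Imag = 11.2010*(-0.173648) = -1.9450

11.0308 - 1.9450i


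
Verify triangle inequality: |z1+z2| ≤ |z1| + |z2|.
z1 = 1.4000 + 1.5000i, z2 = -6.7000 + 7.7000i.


|z1| = sqrt(1.4^2 + 1.5^2) = sqrt(4.21) = 2.0518
|z2| = sqrt((-6.7)^2 + 7.7^2) = sqrt(104.18) = 10.2069
z1+z2 = -5.3000 + 9.2000i
|z1+z2| = sqrt(112.73) = 10.6174
|z1|+|z2| = 2.0518 + 10.2069 = 12.2587

|z1+z2| = 10.6174 ≤ |z1|+|z2| = 12.2587 (verified)


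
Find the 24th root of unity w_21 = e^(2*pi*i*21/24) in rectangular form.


Angle = 360*21/24 = 315°
a = cos(315°) = 0.7071
b = sin(315°) = -0.7071

0.7071 - 0.7071i


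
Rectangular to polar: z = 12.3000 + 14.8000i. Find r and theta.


r = sqrt(151.29+219.04) = sqrt(370.33) = 19.2440
theta = atan2(14.8, 12.3) = 50.2707 degrees

r = 19.2440, theta = 50.2707 degrees


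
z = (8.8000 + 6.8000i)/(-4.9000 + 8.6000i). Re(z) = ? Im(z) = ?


Multiply by conjugate: (8.8000 + 6.8000i)(-4.9000 - 8.6000i) / ((-4.9)^2 + 8.6^2)
Numerator real = 8.8*(-4.9) + 6.8*8.6 = 15.36
Numerator imag = 6.8*(-4.9) - 8.8*8.6 = -109
Denominator = 97.97
Re(z) = 15.36/97.97 = 0.1568
Im(z) = -109/97.97 = -1.1126

Re(z) = 0.1568, Im(z) = -1.1126


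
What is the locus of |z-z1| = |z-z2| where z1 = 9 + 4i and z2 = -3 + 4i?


Equal distances means the locus is the perpendicular bisector of z1 and z2.
Midpoint = ((9+(-3))/2, (4+4)/2) = (3.0000, 4.0000)

Perpendicular bisector through (3.0000, 4.0000)


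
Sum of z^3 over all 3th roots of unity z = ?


The roots are w_k = w^k with w = e^(2*pi*i/3), and (w^k)^3 = (w^3)^k.
So S = 1 + u + u^2 + ... + u^(2) with u = w^3.
3 = 1*3 + 0, so 3 is a multiple of 3 and u = (w^3)^1 = 1.
Every one of the 3 terms equals 1: S = 3

S = 3


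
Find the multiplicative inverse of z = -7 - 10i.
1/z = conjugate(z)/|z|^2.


|z|^2 = 49+100 = 149
1/z = (-7 + 10i)/149

1/z = -0.0470 + 0.0671i


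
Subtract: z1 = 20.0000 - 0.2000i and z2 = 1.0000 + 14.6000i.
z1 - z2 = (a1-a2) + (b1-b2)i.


Real: 20 - 1 = 19
Imag: -0.2 - 14.6 = -14.8

19.0000 - 14.8000i


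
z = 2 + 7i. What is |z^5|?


|z| = sqrt(4+49) = sqrt(53) = 7.2801
|z^5| = |z|^5 = (sqrt(53))^5 = 53^2 * sqrt(53) = 2809*sqrt(53)

|z^5| = 2809*sqrt(53) ≈ 20449.8287


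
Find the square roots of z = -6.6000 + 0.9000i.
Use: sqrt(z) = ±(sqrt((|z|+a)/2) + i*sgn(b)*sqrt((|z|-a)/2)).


|z| = sqrt(43.56+0.81) = 6.6611
sqrt((|z|+a)/2) = sqrt((6.6611+(-6.6))/2) = sqrt(0.0305) = 0.1748
sqrt((|z|-a)/2) = sqrt((6.6611-(-6.6))/2) = sqrt(6.6305) = 2.5750

±(0.1748 + 2.5750i) i.e. 0.1748 + 2.5750i and -0.1748 - 2.5750i


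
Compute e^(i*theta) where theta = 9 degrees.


cos(9°) = 0.9877
sin(9°) = 0.1564

e^(i*9°) = 0.9877 + 0.1564i


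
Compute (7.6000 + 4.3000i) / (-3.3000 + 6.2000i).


Conjugate of z2 = -3.3000 - 6.2000i
Numerator: (7.6000 + 4.3000i)(-3.3000 - 6.2000i) = 1.5800 - 61.3100i
Denominator: (-3.3)^2 + 6.2^2 = 49.33
Result = (1.5800 - 61.3100i)/49.33

0.0320 - 1.2429i


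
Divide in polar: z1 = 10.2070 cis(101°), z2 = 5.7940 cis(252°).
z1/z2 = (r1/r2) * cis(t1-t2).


r = 10.2070 / 5.7940 = 1.7616
theta = 101° - 252° = -151° = 209° (mod 360)

1.7616 cis(209°)


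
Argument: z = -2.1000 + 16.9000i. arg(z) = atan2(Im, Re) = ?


Re = -2.1, Im = 16.9
arg = atan2(16.9, -2.1) = 97.0833 degrees

arg(z) = 97.0833 degrees


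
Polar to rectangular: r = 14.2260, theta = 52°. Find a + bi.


a = 14.2260*cos(52°) = 14.2260*0.61566 = 8.7584
b = 14.2260*sin(52°) = 14.2260*0.78801 = 11.2102

8.7584 + 11.2102i


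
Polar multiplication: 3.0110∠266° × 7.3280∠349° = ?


r = 3.0110 * 7.3280 = 22.0646
theta = 266° + 349° = 615° = 255° (mod 360)

22.0646 cis(255°)


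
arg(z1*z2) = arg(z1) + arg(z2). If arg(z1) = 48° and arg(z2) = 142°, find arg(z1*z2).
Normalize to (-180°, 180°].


arg(z1*z2) = 48° + 142° = 190°
Normalized to (-180°, 180°]: -170°

-170°


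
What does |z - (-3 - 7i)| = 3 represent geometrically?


|z - z0| = r is a circle with center z0 and radius r.
Center = (-3, -7), radius = 3

Circle with center (-3, -7) and radius 3


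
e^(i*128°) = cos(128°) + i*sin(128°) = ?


cos(128°) = -0.6157
sin(128°) = 0.7880

e^(i*128°) = -0.6157 + 0.7880i


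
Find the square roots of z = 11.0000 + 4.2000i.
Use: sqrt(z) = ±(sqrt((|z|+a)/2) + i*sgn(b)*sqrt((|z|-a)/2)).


|z| = sqrt(121+17.64) = 11.7745
sqrt((|z|+a)/2) = sqrt((11.7745+11)/2) = sqrt(11.3873) = 3.3745
sqrt((|z|-a)/2) = sqrt((11.7745-11)/2) = sqrt(0.3873) = 0.6223

±(3.3745 + 0.6223i) i.e. 3.3745 + 0.6223i and -3.3745 - 0.6223i


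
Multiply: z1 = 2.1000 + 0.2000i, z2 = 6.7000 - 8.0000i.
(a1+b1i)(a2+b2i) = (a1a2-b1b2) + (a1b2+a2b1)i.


Real = 2.1*6.7 - 0.2*(-8) = 14.07 - (-1.6) = 15.67
Imag = 2.1*(-8) + 6.7*0.2 = -16.8 + 1.34 = -15.46

15.6700 - 15.4600i


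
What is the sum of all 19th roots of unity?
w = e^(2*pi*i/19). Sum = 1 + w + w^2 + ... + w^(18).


The sum of all 19th roots of unity is 0.
Geometric series: (1 - w^19)/(1 - w) = (1-1)/(1-w) = 0 since w^19 = 1, w ≠ 1.
Alternatively: coefficient of z^18 in z^19 - 1 is 0.

0


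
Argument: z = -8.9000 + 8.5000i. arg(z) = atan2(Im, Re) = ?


Re = -8.9, Im = 8.5
arg = atan2(8.5, -8.9) = 136.3169 degrees

arg(z) = 136.3169 degrees


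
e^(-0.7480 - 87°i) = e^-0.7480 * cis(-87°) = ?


e^-0.7480 = 0.4733
cos(-87°) = 0.0523
sin(-87°) = -0.99863
Real = 0.4733*0.0523 = 0.0248
Imag = 0.4733*(-0.99863) = -0.4727

0.0248 - 0.4727i


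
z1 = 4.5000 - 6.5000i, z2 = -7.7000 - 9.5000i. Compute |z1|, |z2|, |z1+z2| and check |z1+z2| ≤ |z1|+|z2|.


|z1| = sqrt(4.5^2 + (-6.5)^2) = sqrt(62.5) = 7.9057
|z2| = sqrt((-7.7)^2 + (-9.5)^2) = sqrt(149.54) = 12.2287
z1+z2 = -3.2000 - 16.0000i
|z1+z2| = sqrt(266.24) = 16.3169
|z1|+|z2| = 7.9057 + 12.2287 = 20.1344

|z1+z2| = 16.3169 ≤ |z1|+|z2| = 20.1344 (verified)


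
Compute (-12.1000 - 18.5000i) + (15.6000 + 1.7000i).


Real: -12.1 + 15.6 = 3.5
Imag: -18.5 + 1.7 = -16.8

3.5000 - 16.8000i


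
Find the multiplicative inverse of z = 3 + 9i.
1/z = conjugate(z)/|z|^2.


|z|^2 = 9+81 = 90
1/z = (3 - 9i)/90

1/z = 0.0333 - 0.1000i


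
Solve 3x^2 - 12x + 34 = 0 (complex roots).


disc = (-12)^2 - 4*3*34 = 144 - 408 = -264
sqrt(|disc|) = sqrt(264) = 16.2481
Real part = 12/(2*3) = 2.0000
Imag part = 16.2481/(2*3) = 2.7080

2.0000 ± 2.7080i


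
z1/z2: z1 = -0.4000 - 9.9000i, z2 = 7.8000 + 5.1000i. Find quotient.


Conjugate of z2 = 7.8000 - 5.1000i
Numerator: (-0.4000 - 9.9000i)(7.8000 - 5.1000i) = -53.6100 - 75.1800i
Denominator: 7.8^2 + 5.1^2 = 86.85
Result = (-53.6100 - 75.1800i)/86.85

-0.6173 - 0.8656i


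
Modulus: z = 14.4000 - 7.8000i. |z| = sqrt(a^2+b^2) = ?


|z| = sqrt(14.4^2 + (-7.8)^2) = sqrt(207.36 + 60.84) = sqrt(268.2) = 16.3768

|z| = 16.3768


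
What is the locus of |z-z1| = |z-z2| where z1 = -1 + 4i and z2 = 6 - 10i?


Equal distances means the locus is the perpendicular bisector of z1 and z2.
Midpoint = ((-1+6)/2, (4+(-10))/2) = (2.5000, -3.0000)

Perpendicular bisector through (2.5000, -3.0000)


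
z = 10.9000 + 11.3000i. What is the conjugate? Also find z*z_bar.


z_bar = 10.9000 - 11.3000i
z*z_bar = 10.9^2 + 11.3^2 = 118.81 + 127.69 = 246.5

z_bar = 10.9000 - 11.3000i, z*z_bar = 246.5


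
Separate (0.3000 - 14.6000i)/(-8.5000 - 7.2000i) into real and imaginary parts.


Multiply by conjugate: (0.3000 - 14.6000i)(-8.5000 + 7.2000i) / ((-8.5)^2 + (-7.2)^2)
Numerator real = 0.3*(-8.5) - (14.6)*(-7.2) = 102.57
Numerator imag = -14.6*(-8.5) - 0.3*(-7.2) = 126.26
Denominator = 124.09
Re(z) = 102.57/124.09 = 0.8266
Im(z) = 126.26/124.09 = 1.0175

Re(z) = 0.8266, Im(z) = 1.0175


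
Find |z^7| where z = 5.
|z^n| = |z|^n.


|z| = sqrt(25+0) = sqrt(25) = 5
|z^7| = |z|^7 = 5^7 = 78125

|z^7| = 78125


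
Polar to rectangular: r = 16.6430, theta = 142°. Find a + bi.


a = 16.6430*cos(142°) = 16.6430*(-0.78801) = -13.1149
b = 16.6430*sin(142°) = 16.6430*0.6156615 = 10.2465

-13.1149 + 10.2465i


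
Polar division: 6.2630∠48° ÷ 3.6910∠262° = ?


r = 6.2630 / 3.6910 = 1.6968
theta = 48° - 262° = -214° = 146° (mod 360)

1.6968 cis(146°)


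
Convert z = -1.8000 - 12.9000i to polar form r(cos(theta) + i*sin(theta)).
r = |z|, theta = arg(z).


r = sqrt(3.24+166.41) = sqrt(169.65) = 13.0250
theta = atan2(-12.9, -1.8) = -97.9435 degrees

r = 13.0250, theta = -97.9435 degrees


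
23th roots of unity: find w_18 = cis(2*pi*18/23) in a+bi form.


Angle = 360*18/23 = 281.7391°
a = cos(281.7391°) = 0.2035
b = sin(281.7391°) = -0.9791

0.2035 - 0.9791i


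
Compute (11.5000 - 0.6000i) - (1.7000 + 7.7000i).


Real: 11.5 - 1.7 = 9.8
Imag: -0.6 - 7.7 = -8.3

9.8000 - 8.3000i


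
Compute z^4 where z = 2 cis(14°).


r^4 = 2^4 = 16
n*theta = 4*14° = 56° = 56° (mod 360)
a = 16*cos(56°) = 8.9471
b = 16*sin(56°) = 13.2646

16 cis(56°) = 8.9471 + 13.2646i


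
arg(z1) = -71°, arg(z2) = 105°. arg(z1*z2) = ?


arg(z1*z2) = -71° + 105° = 34°
Normalized to (-180°, 180°]: 34°

34°


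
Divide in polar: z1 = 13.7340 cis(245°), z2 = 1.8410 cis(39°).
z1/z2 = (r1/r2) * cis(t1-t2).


r = 13.7340 / 1.8410 = 7.4601
theta = 245° - 39° = 206° = 206° (mod 360)

7.4601 cis(206°)


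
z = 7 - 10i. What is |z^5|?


|z| = sqrt(49+100) = sqrt(149) = 12.2066
|z^5| = |z|^5 = (sqrt(149))^5 = 149^2 * sqrt(149) = 22201*sqrt(149)

|z^5| = 22201*sqrt(149) ≈ 270997.7412


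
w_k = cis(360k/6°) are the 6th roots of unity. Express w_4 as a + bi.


Angle = 360*4/6 = 240°
a = cos(240°) = -0.5000
b = sin(240°) = -0.8660

-0.5000 - 0.8660i


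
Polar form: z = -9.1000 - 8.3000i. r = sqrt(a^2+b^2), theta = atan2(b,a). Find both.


r = sqrt(82.81+68.89) = sqrt(151.7) = 12.3167
theta = atan2(-8.3, -9.1) = -137.6324 degrees

r = 12.3167, theta = -137.6324 degrees


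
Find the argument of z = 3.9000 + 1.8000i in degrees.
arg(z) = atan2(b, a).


Re = 3.9, Im = 1.8
arg = atan2(1.8, 3.9) = 24.7751 degrees

arg(z) = 24.7751 degrees


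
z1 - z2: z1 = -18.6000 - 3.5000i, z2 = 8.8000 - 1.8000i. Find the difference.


Real: -18.6 - 8.8 = -27.4
Imag: -3.5 + 1.8 = -1.7

-27.4000 - 1.7000i


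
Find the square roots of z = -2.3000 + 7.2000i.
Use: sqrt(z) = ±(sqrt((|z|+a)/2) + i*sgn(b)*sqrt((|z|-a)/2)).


|z| = sqrt(5.29+51.84) = 7.5584
sqrt((|z|+a)/2) = sqrt((7.5584+(-2.3))/2) = sqrt(2.6292) = 1.6215
sqrt((|z|-a)/2) = sqrt((7.5584-(-2.3))/2) = sqrt(4.9292) = 2.2202

±(1.6215 + 2.2202i) i.e. 1.6215 + 2.2202i and -1.6215 - 2.2202i


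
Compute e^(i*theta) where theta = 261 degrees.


cos(261°) = -0.1564
sin(261°) = -0.9877

e^(i*261°) = -0.1564 - 0.9877i


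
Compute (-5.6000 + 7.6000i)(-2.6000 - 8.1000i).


Real = -5.6*(-2.6) - 7.6*(-8.1) = 14.56 - (-61.56) = 76.12
Imag = -5.6*(-8.1) - (2.6)*7.6 = 45.36 - (19.76) = 25.6

76.1200 + 25.6000i


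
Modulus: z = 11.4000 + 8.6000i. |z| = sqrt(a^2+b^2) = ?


|z| = sqrt(11.4^2 + 8.6^2) = sqrt(129.96 + 73.96) = sqrt(203.92) = 14.2801

|z| = 14.2801


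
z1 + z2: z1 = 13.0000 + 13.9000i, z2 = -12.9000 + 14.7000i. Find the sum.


Real: 13 - 12.9 = 0.1
Imag: 13.9 + 14.7 = 28.6

0.1000 + 28.6000i


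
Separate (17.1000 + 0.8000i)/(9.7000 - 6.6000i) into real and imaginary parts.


Multiply by conjugate: (17.1000 + 0.8000i)(9.7000 + 6.6000i) / (9.7^2 + (-6.6)^2)
Numerator real = 17.1*9.7 + 0.8*(-6.6) = 160.59
Numerator imag = 0.8*9.7 - 17.1*(-6.6) = 120.62
Denominator = 137.65
Re(z) = 160.59/137.65 = 1.1667
Im(z) = 120.62/137.65 = 0.8763

Re(z) = 1.1667, Im(z) = 0.8763


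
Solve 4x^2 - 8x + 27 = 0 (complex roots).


disc = (-8)^2 - 4*4*27 = 64 - 432 = -368
sqrt(|disc|) = sqrt(368) = 19.1833
Real part = 8/(2*4) = 1.0000
Imag part = 19.1833/(2*4) = 2.3979

1.0000 ± 2.3979i


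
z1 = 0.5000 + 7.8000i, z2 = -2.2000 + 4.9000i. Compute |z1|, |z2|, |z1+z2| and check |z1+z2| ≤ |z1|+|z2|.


|z1| = sqrt(0.5^2 + 7.8^2) = sqrt(61.09) = 7.8160
|z2| = sqrt((-2.2)^2 + 4.9^2) = sqrt(28.85) = 5.3712
z1+z2 = -1.7000 + 12.7000i
|z1+z2| = sqrt(164.18) = 12.8133
|z1|+|z2| = 7.8160 + 5.3712 = 13.1872

|z1+z2| = 12.8133 ≤ |z1|+|z2| = 13.1872 (verified)


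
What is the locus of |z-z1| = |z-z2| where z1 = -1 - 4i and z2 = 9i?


Equal distances means the locus is the perpendicular bisector of z1 and z2.
Midpoint = ((-1+0)/2, (-4+9)/2) = (-0.5000, 2.5000)

Perpendicular bisector through (-0.5000, 2.5000)


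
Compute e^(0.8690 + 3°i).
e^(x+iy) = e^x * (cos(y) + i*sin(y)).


e^0.8690 = 2.38453
cos(3°) = 0.99863
sin(3°) = 0.05234
Real = 2.38453*0.99863 = 2.3813
Imag = 2.38453*0.05234 = 0.1248

2.3813 + 0.1248i
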